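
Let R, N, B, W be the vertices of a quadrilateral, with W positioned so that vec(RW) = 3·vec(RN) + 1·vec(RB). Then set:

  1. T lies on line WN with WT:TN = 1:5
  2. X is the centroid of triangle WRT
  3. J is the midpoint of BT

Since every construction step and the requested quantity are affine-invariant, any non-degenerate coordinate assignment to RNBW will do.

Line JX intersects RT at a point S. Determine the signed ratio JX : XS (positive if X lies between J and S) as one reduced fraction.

Choose coordinates R = (0, 0), N = (1, 0), B = (0, 1), W = (3, 1).
1. T lies on line WN with WT:TN = 1:5 ⇒ T = (8/3, 5/6)
2. X is the centroid of triangle WRT ⇒ X = (17/9, 11/18)
3. J is the midpoint of BT ⇒ J = (4/3, 11/12)
line JX meets RT at S = (44/23, 55/92)
X = J + t·(S−J) with t = 23/24, so JX:XS = 23/24:1/24

JX:XS = 23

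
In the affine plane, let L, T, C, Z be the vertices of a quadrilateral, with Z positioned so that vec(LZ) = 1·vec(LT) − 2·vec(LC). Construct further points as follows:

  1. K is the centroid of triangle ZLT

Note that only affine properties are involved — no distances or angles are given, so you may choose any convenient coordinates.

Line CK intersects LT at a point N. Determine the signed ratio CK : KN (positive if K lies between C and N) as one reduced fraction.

Choose coordinates L = (0, 0), T = (1, 0), C = (0, 1), Z = (1, -2).
1. K is the centroid of triangle ZLT ⇒ K = (2/3, -2/3)
line CK meets LT at N = (2/5, 0)
K = C + t·(N−C) with t = 5/3, so CK:KN = 5/3:-2/3

CK:KN = -5/2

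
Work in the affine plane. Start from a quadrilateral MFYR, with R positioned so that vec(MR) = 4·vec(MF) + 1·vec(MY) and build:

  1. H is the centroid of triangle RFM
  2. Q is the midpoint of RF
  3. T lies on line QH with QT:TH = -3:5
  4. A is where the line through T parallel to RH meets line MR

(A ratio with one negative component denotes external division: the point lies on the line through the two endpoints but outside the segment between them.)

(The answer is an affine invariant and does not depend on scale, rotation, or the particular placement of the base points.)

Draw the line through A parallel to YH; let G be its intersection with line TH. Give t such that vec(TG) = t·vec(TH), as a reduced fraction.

Set M = (0, 0), F = (1, 0), Y = (0, 1), R = (4, 1); any affine frame gives the same invariant.
1. H is the centroid of triangle RFM ⇒ H = (5/3, 1/3)
2. Q is the midpoint of RF ⇒ Q = (5/2, 1/2)
3. T lies on line QH with QT:TH = -3:5 ⇒ T = (15/4, 3/4)
4. A is where the line through T parallel to RH meets line MR ⇒ A = (9, 9/4)
through A parallel to YH: direction (5/3, -2/3); meets TH at G = (39/4, 39/20)
G = T + t·(H−T) with t = -72/25

t = -72/25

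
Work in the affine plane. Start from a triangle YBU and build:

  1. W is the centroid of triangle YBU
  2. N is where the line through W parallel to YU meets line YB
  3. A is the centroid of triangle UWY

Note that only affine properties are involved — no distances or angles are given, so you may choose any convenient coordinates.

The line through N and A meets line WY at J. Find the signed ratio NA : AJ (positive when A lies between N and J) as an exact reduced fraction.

Work in coordinates with Y = (0, 0), B = (1, 0), U = (0, 1).
1. W is the centroid of triangle YBU ⇒ W = (1/3, 1/3)
2. N is where the line through W parallel to YU meets line YB ⇒ N = (1/3, 0)
3. A is the centroid of triangle UWY ⇒ A = (1/9, 4/9)
line NA meets WY at J = (2/9, 2/9)
A = N + t·(J−N) with t = 2, so NA:AJ = 2:-1

NA:AJ = -2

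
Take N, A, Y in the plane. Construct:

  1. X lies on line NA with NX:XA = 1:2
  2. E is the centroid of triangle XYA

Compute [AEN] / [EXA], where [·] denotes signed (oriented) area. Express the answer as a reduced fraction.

Set N = (0, 0), A = (1, 0), Y = (0, 1); any affine frame gives the same invariant.
1. X lies on line NA with NX:XA = 1:2 ⇒ X = (1/3, 0)
2. E is the centroid of triangle XYA ⇒ E = (4/9, 1/3)
2·[AEN] = 1/3, 2·[EXA] = 2/9
[AEN]:[EXA] = 1/3:2/9 = 3/2

[AEN]:[EXA] = 3/2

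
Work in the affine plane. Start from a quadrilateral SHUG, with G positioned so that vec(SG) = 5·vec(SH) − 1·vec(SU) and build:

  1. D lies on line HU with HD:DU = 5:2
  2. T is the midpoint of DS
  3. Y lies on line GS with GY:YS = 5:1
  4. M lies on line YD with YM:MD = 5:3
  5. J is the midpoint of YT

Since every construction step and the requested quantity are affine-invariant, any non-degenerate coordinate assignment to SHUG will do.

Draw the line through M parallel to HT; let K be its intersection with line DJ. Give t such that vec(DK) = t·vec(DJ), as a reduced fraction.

Set S = (0, 0), H = (1, 0), U = (0, 1), G = (5, -1); any affine frame gives the same invariant.
1. D lies on line HU with HD:DU = 5:2 ⇒ D = (2/7, 5/7)
2. T is the midpoint of DS ⇒ T = (1/7, 5/14)
3. Y lies on line GS with GY:YS = 5:1 ⇒ Y = (5/6, -1/6)
4. M lies on line YD with YM:MD = 5:3 ⇒ M = (55/112, 43/112)
5. J is the midpoint of YT ⇒ J = (41/84, 2/21)
through M parallel to HT: direction (-6/7, 5/14); meets DJ at K = (3263/8624, 929/2156)
K = D + t·(J−D) with t = 141/308

t = 141/308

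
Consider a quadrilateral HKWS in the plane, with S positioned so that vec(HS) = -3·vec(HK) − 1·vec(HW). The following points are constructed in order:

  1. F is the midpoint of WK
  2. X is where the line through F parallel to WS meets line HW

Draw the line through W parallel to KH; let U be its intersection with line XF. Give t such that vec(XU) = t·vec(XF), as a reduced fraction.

Assign H = (0, 0), K = (1, 0), W = (0, 1), S = (-3, -1) — the answer is frame-independent, so this choice is without loss of generality.
1. F is the midpoint of WK ⇒ F = (1/2, 1/2)
2. X is where the line through F parallel to WS meets line HW ⇒ X = (0, 1/6)
through W parallel to KH: direction (-1, 0); meets XF at U = (5/4, 1)
U = X + t·(F−X) with t = 5/2

t = 5/2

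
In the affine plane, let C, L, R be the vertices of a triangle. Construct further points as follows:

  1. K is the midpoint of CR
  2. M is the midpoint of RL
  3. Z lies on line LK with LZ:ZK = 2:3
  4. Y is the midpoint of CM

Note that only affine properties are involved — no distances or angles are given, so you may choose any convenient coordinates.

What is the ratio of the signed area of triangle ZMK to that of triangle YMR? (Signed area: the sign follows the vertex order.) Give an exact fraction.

Choose coordinates C = (0, 0), L = (1, 0), R = (0, 1).
1. K is the midpoint of CR ⇒ K = (0, 1/2)
2. M is the midpoint of RL ⇒ M = (1/2, 1/2)
3. Z lies on line LK with LZ:ZK = 2:3 ⇒ Z = (3/5, 1/5)
4. Y is the midpoint of CM ⇒ Y = (1/4, 1/4)
2·[ZMK] = 3/20, 2·[YMR] = 1/4
[ZMK]:[YMR] = 3/20:1/4 = 3/5

[ZMK]:[YMR] = 3/5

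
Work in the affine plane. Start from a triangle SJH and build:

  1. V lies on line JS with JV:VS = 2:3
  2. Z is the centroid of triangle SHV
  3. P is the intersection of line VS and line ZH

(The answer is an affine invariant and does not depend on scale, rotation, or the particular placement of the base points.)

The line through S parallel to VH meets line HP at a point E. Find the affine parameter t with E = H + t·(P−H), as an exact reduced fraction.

Set S = (0, 0), J = (1, 0), H = (0, 1); any affine frame gives the same invariant.
1. V lies on line JS with JV:VS = 2:3 ⇒ V = (3/5, 0)
2. Z is the centroid of triangle SHV ⇒ Z = (1/5, 1/3)
3. P is the intersection of line VS and line ZH ⇒ P = (3/10, 0)
through S parallel to VH: direction (-3/5, 1); meets HP at E = (3/5, -1)
E = H + t·(P−H) with t = 2

t = 2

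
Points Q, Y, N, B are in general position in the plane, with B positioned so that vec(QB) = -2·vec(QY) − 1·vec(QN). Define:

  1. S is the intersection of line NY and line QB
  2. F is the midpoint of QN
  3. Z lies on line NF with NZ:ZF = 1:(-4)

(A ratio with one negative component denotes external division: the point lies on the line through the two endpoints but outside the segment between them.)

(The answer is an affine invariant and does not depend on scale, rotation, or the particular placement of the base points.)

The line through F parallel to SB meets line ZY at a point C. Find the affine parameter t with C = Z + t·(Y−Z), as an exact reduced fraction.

Set Q = (0, 0), Y = (1, 0), N = (0, 1), B = (-2, -1); any affine frame gives the same invariant.
1. S is the intersection of line NY and line QB ⇒ S = (2/3, 1/3)
2. F is the midpoint of QN ⇒ F = (0, 1/2)
3. Z lies on line NF with NZ:ZF = 1:(-4) ⇒ Z = (0, 7/6)
through F parallel to SB: direction (-8/3, -4/3); meets ZY at C = (2/5, 7/10)
C = Z + t·(Y−Z) with t = 2/5

t = 2/5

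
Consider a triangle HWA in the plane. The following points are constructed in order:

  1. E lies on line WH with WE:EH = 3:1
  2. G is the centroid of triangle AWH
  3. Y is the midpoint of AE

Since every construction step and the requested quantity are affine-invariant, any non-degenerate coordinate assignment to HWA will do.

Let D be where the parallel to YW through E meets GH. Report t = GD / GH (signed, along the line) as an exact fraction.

t = 8/11

Choose coordinates H = (0, 0), W = (1, 0), A = (0, 1).
1. E lies on line WH with WE:EH = 3:1 ⇒ E = (1/4, 0)
2. G is the centroid of triangle AWH ⇒ G = (1/3, 1/3)
3. Y is the midpoint of AE ⇒ Y = (1/8, 1/2)
through E parallel to YW: direction (7/8, -1/2); meets GH at D = (1/11, 1/11)
D = G + t·(H−G) with t = 8/11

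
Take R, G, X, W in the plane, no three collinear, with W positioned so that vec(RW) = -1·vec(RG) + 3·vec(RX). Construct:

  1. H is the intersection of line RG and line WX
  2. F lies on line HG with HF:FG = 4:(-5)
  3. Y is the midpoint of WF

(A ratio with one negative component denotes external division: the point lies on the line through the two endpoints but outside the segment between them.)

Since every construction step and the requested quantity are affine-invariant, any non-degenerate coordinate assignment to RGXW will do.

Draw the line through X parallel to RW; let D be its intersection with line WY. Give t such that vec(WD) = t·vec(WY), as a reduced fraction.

t = -4/9

Assign R = (0, 0), G = (1, 0), X = (0, 1), W = (-1, 3) — the answer is frame-independent, so this choice is without loss of generality.
1. H is the intersection of line RG and line WX ⇒ H = (1/2, 0)
2. F lies on line HG with HF:FG = 4:(-5) ⇒ F = (-3/2, 0)
3. Y is the midpoint of WF ⇒ Y = (-5/4, 3/2)
through X parallel to RW: direction (-1, 3); meets WY at D = (-8/9, 11/3)
D = W + t·(Y−W) with t = -4/9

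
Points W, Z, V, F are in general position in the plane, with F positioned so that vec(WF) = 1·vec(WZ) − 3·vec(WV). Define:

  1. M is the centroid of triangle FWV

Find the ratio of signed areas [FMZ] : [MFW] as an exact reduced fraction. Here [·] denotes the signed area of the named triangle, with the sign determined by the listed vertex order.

Assign W = (0, 0), Z = (1, 0), V = (0, 1), F = (1, -3) — the answer is frame-independent, so this choice is without loss of generality.
1. M is the centroid of triangle FWV ⇒ M = (1/3, -2/3)
2·[FMZ] = -2, 2·[MFW] = -1/3
[FMZ]:[MFW] = -2:-1/3 = 6

[FMZ]:[MFW] = 6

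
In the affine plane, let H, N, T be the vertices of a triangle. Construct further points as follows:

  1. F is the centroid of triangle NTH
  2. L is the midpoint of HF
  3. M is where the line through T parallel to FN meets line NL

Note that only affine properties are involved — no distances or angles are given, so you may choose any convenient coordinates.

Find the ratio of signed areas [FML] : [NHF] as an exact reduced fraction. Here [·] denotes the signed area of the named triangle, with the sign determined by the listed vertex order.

[FML]:[NHF] = 3/2

Choose coordinates H = (0, 0), N = (1, 0), T = (0, 1).
1. F is the centroid of triangle NTH ⇒ F = (1/3, 1/3)
2. L is the midpoint of HF ⇒ L = (1/6, 1/6)
3. M is where the line through T parallel to FN meets line NL ⇒ M = (8/3, -1/3)
2·[FML] = -1/2, 2·[NHF] = -1/3
[FML]:[NHF] = -1/2:-1/3 = 3/2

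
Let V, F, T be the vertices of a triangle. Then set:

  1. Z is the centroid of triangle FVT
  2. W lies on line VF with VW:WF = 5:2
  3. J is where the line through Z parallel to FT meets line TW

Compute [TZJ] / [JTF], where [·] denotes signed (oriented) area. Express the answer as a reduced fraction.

Assign V = (0, 0), F = (1, 0), T = (0, 1) — the answer is frame-independent, so this choice is without loss of generality.
1. Z is the centroid of triangle FVT ⇒ Z = (1/3, 1/3)
2. W lies on line VF with VW:WF = 5:2 ⇒ W = (5/7, 0)
3. J is where the line through Z parallel to FT meets line TW ⇒ J = (5/6, -1/6)
2·[TZJ] = 1/6, 2·[JTF] = -1/3
[TZJ]:[JTF] = 1/6:-1/3 = -1/2

[TZJ]:[JTF] = -1/2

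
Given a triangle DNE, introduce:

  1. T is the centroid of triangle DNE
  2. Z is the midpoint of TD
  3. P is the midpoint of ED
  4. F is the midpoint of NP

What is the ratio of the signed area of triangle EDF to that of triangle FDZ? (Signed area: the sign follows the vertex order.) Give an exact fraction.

Choose coordinates D = (0, 0), N = (1, 0), E = (0, 1).
1. T is the centroid of triangle DNE ⇒ T = (1/3, 1/3)
2. Z is the midpoint of TD ⇒ Z = (1/6, 1/6)
3. P is the midpoint of ED ⇒ P = (0, 1/2)
4. F is the midpoint of NP ⇒ F = (1/2, 1/4)
2·[EDF] = 1/2, 2·[FDZ] = -1/24
[EDF]:[FDZ] = 1/2:-1/24 = -12

[EDF]:[FDZ] = -12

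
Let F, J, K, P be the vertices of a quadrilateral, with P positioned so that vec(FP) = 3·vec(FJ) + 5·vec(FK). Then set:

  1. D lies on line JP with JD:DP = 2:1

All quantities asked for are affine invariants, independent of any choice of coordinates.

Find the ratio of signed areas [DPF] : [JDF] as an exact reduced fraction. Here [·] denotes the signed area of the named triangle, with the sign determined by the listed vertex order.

Work in coordinates with F = (0, 0), J = (1, 0), K = (0, 1), P = (3, 5).
1. D lies on line JP with JD:DP = 2:1 ⇒ D = (7/3, 10/3)
2·[DPF] = 5/3, 2·[JDF] = 10/3
[DPF]:[JDF] = 5/3:10/3 = 1/2

[DPF]:[JDF] = 1/2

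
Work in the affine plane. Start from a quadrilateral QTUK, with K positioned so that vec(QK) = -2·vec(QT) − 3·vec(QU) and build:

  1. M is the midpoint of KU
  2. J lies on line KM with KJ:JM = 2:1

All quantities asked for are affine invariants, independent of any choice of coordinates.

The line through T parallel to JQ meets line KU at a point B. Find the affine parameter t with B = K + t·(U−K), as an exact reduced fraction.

Assign Q = (0, 0), T = (1, 0), U = (0, 1), K = (-2, -3) — the answer is frame-independent, so this choice is without loss of generality.
1. M is the midpoint of KU ⇒ M = (-1, -1)
2. J lies on line KM with KJ:JM = 2:1 ⇒ J = (-4/3, -5/3)
through T parallel to JQ: direction (4/3, 5/3); meets KU at B = (-3, -5)
B = K + t·(U−K) with t = -1/2

t = -1/2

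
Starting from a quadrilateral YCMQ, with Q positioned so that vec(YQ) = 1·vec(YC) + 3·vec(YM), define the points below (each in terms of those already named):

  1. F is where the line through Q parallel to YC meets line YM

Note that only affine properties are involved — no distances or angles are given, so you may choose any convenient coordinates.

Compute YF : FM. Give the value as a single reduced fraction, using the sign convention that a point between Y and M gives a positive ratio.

Work in coordinates with Y = (0, 0), C = (1, 0), M = (0, 1), Q = (1, 3).
1. F is where the line through Q parallel to YC meets line YM ⇒ F = (0, 3)
F = Y + t·(M−Y) with t = 3, so YF:FM = t:(1−t) = 3:-2

YF:FM = -3/2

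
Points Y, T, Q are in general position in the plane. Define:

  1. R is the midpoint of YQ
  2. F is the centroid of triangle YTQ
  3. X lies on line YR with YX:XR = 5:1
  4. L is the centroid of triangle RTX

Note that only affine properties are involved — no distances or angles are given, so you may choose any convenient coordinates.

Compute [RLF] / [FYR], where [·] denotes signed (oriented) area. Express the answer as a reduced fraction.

Set Y = (0, 0), T = (1, 0), Q = (0, 1); any affine frame gives the same invariant.
1. R is the midpoint of YQ ⇒ R = (0, 1/2)
2. F is the centroid of triangle YTQ ⇒ F = (1/3, 1/3)
3. X lies on line YR with YX:XR = 5:1 ⇒ X = (0, 5/12)
4. L is the centroid of triangle RTX ⇒ L = (1/3, 11/36)
2·[RLF] = 1/108, 2·[FYR] = -1/6
[RLF]:[FYR] = 1/108:-1/6 = -1/18

[RLF]:[FYR] = -1/18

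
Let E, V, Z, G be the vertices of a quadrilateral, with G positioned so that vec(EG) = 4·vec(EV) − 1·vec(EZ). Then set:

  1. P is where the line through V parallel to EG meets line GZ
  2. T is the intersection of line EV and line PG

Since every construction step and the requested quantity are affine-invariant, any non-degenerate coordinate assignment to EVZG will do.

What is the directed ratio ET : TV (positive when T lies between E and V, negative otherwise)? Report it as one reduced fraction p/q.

Assign E = (0, 0), V = (1, 0), Z = (0, 1), G = (4, -1) — the answer is frame-independent, so this choice is without loss of generality.
1. P is where the line through V parallel to EG meets line GZ ⇒ P = (3, -1/2)
2. T is the intersection of line EV and line PG ⇒ T = (2, 0)
T = E + t·(V−E) with t = 2, so ET:TV = t:(1−t) = 2:-1

ET:TV = -2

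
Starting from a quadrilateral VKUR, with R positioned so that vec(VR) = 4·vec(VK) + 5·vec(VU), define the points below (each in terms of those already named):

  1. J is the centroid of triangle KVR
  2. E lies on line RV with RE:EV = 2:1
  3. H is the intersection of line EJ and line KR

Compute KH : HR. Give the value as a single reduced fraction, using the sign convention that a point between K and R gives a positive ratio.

Choose coordinates V = (0, 0), K = (1, 0), U = (0, 1), R = (4, 5).
1. J is the centroid of triangle KVR ⇒ J = (5/3, 5/3)
2. E lies on line RV with RE:EV = 2:1 ⇒ E = (4/3, 5/3)
3. H is the intersection of line EJ and line KR ⇒ H = (2, 5/3)
H = K + t·(R−K) with t = 1/3, so KH:HR = t:(1−t) = 1/3:2/3

KH:HR = 1/2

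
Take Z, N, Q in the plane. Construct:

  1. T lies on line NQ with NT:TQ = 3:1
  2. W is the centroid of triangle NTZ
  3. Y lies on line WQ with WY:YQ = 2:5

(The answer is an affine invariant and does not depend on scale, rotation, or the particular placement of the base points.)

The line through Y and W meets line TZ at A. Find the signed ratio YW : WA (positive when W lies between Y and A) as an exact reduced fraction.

Choose coordinates Z = (0, 0), N = (1, 0), Q = (0, 1).
1. T lies on line NQ with NT:TQ = 3:1 ⇒ T = (1/4, 3/4)
2. W is the centroid of triangle NTZ ⇒ W = (5/12, 1/4)
3. Y lies on line WQ with WY:YQ = 2:5 ⇒ Y = (25/84, 13/28)
line YW meets TZ at A = (5/24, 5/8)
W = Y + t·(A−Y) with t = -4/3, so YW:WA = -4/3:7/3

YW:WA = -4/7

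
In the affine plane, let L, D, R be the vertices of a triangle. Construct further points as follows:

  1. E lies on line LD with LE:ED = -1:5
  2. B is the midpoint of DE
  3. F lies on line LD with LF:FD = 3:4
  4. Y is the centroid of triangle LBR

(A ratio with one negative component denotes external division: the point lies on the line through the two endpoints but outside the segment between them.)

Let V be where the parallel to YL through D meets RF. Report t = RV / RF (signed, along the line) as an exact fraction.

t = 77/45

Work in coordinates with L = (0, 0), D = (1, 0), R = (0, 1).
1. E lies on line LD with LE:ED = -1:5 ⇒ E = (-1/4, 0)
2. B is the midpoint of DE ⇒ B = (3/8, 0)
3. F lies on line LD with LF:FD = 3:4 ⇒ F = (3/7, 0)
4. Y is the centroid of triangle LBR ⇒ Y = (1/8, 1/3)
through D parallel to YL: direction (-1/8, -1/3); meets RF at V = (11/15, -32/45)
V = R + t·(F−R) with t = 77/45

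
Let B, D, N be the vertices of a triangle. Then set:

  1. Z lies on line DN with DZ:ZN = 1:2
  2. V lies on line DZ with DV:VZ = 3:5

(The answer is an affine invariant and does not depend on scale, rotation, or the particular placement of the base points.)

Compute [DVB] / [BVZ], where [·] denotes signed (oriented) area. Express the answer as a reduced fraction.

Work in coordinates with B = (0, 0), D = (1, 0), N = (0, 1).
1. Z lies on line DN with DZ:ZN = 1:2 ⇒ Z = (2/3, 1/3)
2. V lies on line DZ with DV:VZ = 3:5 ⇒ V = (7/8, 1/8)
2·[DVB] = 1/8, 2·[BVZ] = 5/24
[DVB]:[BVZ] = 1/8:5/24 = 3/5

[DVB]:[BVZ] = 3/5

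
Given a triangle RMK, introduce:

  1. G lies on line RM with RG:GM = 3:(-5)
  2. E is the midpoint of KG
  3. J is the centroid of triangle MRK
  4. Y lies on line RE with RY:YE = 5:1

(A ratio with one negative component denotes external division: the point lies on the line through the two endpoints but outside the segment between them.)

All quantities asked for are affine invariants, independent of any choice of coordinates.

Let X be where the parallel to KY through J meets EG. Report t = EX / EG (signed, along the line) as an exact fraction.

t = -53/9

Choose coordinates R = (0, 0), M = (1, 0), K = (0, 1).
1. G lies on line RM with RG:GM = 3:(-5) ⇒ G = (-3/2, 0)
2. E is the midpoint of KG ⇒ E = (-3/4, 1/2)
3. J is the centroid of triangle MRK ⇒ J = (1/3, 1/3)
4. Y lies on line RE with RY:YE = 5:1 ⇒ Y = (-5/8, 5/12)
through J parallel to KY: direction (-5/8, -7/12); meets EG at X = (11/3, 31/9)
X = E + t·(G−E) with t = -53/9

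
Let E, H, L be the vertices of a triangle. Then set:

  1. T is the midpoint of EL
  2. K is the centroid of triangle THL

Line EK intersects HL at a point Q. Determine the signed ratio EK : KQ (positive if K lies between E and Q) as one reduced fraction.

EK:KQ = 5

Assign E = (0, 0), H = (1, 0), L = (0, 1) — the answer is frame-independent, so this choice is without loss of generality.
1. T is the midpoint of EL ⇒ T = (0, 1/2)
2. K is the centroid of triangle THL ⇒ K = (1/3, 1/2)
line EK meets HL at Q = (2/5, 3/5)
K = E + t·(Q−E) with t = 5/6, so EK:KQ = 5/6:1/6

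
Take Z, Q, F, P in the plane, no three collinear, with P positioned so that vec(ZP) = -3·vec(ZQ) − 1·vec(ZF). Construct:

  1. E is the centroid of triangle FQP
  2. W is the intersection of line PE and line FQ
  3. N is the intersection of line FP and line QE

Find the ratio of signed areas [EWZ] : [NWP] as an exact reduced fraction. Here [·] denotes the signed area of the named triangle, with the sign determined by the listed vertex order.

[EWZ]:[NWP] = 4/15

Choose coordinates Z = (0, 0), Q = (1, 0), F = (0, 1), P = (-3, -1).
1. E is the centroid of triangle FQP ⇒ E = (-2/3, 0)
2. W is the intersection of line PE and line FQ ⇒ W = (1/2, 1/2)
3. N is the intersection of line FP and line QE ⇒ N = (-3/2, 0)
2·[EWZ] = -1/3, 2·[NWP] = -5/4
[EWZ]:[NWP] = -1/3:-5/4 = 4/15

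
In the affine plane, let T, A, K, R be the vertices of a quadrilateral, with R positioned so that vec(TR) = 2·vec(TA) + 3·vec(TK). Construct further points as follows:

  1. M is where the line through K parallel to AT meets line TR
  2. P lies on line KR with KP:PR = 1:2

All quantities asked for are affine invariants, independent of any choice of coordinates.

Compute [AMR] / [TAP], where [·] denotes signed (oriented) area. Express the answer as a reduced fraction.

Assign T = (0, 0), A = (1, 0), K = (0, 1), R = (2, 3) — the answer is frame-independent, so this choice is without loss of generality.
1. M is where the line through K parallel to AT meets line TR ⇒ M = (2/3, 1)
2. P lies on line KR with KP:PR = 1:2 ⇒ P = (2/3, 5/3)
2·[AMR] = -2, 2·[TAP] = 5/3
[AMR]:[TAP] = -2:5/3 = -6/5

[AMR]:[TAP] = -6/5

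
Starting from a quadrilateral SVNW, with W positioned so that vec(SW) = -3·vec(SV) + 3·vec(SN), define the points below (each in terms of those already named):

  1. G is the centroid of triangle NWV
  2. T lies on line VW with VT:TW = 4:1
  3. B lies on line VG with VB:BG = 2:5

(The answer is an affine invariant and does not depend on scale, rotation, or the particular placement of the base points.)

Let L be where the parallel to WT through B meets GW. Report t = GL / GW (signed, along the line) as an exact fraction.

t = 5/7

Set S = (0, 0), V = (1, 0), N = (0, 1), W = (-3, 3); any affine frame gives the same invariant.
1. G is the centroid of triangle NWV ⇒ G = (-2/3, 4/3)
2. T lies on line VW with VT:TW = 4:1 ⇒ T = (-11/5, 12/5)
3. B lies on line VG with VB:BG = 2:5 ⇒ B = (11/21, 8/21)
through B parallel to WT: direction (4/5, -3/5); meets GW at L = (-7/3, 53/21)
L = G + t·(W−G) with t = 5/7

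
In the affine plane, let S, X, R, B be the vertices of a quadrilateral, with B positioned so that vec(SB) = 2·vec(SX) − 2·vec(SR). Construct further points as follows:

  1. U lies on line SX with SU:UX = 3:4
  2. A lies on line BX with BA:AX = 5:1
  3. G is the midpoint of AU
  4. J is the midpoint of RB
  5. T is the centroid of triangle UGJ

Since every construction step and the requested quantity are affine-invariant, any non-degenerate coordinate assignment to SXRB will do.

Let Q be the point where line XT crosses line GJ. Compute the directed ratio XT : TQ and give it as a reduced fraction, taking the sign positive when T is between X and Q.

Work in coordinates with S = (0, 0), X = (1, 0), R = (0, 1), B = (2, -2).
1. U lies on line SX with SU:UX = 3:4 ⇒ U = (3/7, 0)
2. A lies on line BX with BA:AX = 5:1 ⇒ A = (7/6, -1/3)
3. G is the midpoint of AU ⇒ G = (67/84, -1/6)
4. J is the midpoint of RB ⇒ J = (1, -1/2)
5. T is the centroid of triangle UGJ ⇒ T = (187/252, -2/9)
line XT meets GJ at Q = (4439/5544, -17/99)
T = X + t·(Q−X) with t = 22/17, so XT:TQ = 22/17:-5/17

XT:TQ = -22/5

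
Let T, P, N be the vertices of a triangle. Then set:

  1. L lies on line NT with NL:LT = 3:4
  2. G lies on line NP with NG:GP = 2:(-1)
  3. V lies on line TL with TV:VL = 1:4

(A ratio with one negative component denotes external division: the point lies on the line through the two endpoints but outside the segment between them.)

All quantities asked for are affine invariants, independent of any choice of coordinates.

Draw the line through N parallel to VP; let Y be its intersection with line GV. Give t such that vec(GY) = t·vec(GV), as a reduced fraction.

Assign T = (0, 0), P = (1, 0), N = (0, 1) — the answer is frame-independent, so this choice is without loss of generality.
1. L lies on line NT with NL:LT = 3:4 ⇒ L = (0, 4/7)
2. G lies on line NP with NG:GP = 2:(-1) ⇒ G = (2, -1)
3. V lies on line TL with TV:VL = 1:4 ⇒ V = (0, 4/35)
through N parallel to VP: direction (1, -4/35); meets GV at Y = (-2, 43/35)
Y = G + t·(V−G) with t = 2

t = 2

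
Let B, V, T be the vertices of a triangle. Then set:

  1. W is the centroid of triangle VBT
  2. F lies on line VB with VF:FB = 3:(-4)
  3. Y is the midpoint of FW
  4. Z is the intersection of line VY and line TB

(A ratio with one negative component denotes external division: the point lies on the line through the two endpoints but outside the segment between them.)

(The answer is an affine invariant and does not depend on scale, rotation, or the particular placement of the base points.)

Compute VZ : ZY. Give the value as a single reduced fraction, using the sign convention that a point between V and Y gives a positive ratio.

VZ:ZY = -6/13

Set B = (0, 0), V = (1, 0), T = (0, 1); any affine frame gives the same invariant.
1. W is the centroid of triangle VBT ⇒ W = (1/3, 1/3)
2. F lies on line VB with VF:FB = 3:(-4) ⇒ F = (4, 0)
3. Y is the midpoint of FW ⇒ Y = (13/6, 1/6)
4. Z is the intersection of line VY and line TB ⇒ Z = (0, -1/7)
Z = V + t·(Y−V) with t = -6/7, so VZ:ZY = t:(1−t) = -6/7:13/7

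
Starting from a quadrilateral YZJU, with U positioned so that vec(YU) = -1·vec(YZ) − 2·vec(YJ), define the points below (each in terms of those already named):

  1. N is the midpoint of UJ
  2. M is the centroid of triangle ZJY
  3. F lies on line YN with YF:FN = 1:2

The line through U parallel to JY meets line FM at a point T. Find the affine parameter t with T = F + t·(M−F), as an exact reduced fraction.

t = -5/3

Set Y = (0, 0), Z = (1, 0), J = (0, 1), U = (-1, -2); any affine frame gives the same invariant.
1. N is the midpoint of UJ ⇒ N = (-1/2, -1/2)
2. M is the centroid of triangle ZJY ⇒ M = (1/3, 1/3)
3. F lies on line YN with YF:FN = 1:2 ⇒ F = (-1/6, -1/6)
through U parallel to JY: direction (0, -1); meets FM at T = (-1, -1)
T = F + t·(M−F) with t = -5/3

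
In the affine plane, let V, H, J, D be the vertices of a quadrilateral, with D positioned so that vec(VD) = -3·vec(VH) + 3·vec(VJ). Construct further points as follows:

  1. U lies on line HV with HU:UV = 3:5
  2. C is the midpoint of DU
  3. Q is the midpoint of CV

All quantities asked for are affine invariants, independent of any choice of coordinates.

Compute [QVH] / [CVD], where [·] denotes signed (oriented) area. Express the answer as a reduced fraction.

Assign V = (0, 0), H = (1, 0), J = (0, 1), D = (-3, 3) — the answer is frame-independent, so this choice is without loss of generality.
1. U lies on line HV with HU:UV = 3:5 ⇒ U = (5/8, 0)
2. C is the midpoint of DU ⇒ C = (-19/16, 3/2)
3. Q is the midpoint of CV ⇒ Q = (-19/32, 3/4)
2·[QVH] = 3/4, 2·[CVD] = -15/16
[QVH]:[CVD] = 3/4:-15/16 = -4/5

[QVH]:[CVD] = -4/5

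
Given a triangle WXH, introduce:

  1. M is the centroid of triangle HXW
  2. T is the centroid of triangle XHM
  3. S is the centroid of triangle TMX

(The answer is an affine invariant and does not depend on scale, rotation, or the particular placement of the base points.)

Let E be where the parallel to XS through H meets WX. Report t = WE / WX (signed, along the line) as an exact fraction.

Choose coordinates W = (0, 0), X = (1, 0), H = (0, 1).
1. M is the centroid of triangle HXW ⇒ M = (1/3, 1/3)
2. T is the centroid of triangle XHM ⇒ T = (4/9, 4/9)
3. S is the centroid of triangle TMX ⇒ S = (16/27, 7/27)
through H parallel to XS: direction (-11/27, 7/27); meets WX at E = (11/7, 0)
E = W + t·(X−W) with t = 11/7

t = 11/7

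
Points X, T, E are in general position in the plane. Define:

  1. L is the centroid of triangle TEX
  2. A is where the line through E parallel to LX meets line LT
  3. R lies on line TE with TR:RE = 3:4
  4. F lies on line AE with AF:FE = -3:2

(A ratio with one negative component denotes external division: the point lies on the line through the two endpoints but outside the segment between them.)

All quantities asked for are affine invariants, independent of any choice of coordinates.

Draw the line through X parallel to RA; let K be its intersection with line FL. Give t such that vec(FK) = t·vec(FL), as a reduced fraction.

t = 35/27

Work in coordinates with X = (0, 0), T = (1, 0), E = (0, 1).
1. L is the centroid of triangle TEX ⇒ L = (1/3, 1/3)
2. A is where the line through E parallel to LX meets line LT ⇒ A = (-1/3, 2/3)
3. R lies on line TE with TR:RE = 3:4 ⇒ R = (4/7, 3/7)
4. F lies on line AE with AF:FE = -3:2 ⇒ F = (2/3, 5/3)
through X parallel to RA: direction (-19/21, 5/21); meets FL at K = (19/81, -5/81)
K = F + t·(L−F) with t = 35/27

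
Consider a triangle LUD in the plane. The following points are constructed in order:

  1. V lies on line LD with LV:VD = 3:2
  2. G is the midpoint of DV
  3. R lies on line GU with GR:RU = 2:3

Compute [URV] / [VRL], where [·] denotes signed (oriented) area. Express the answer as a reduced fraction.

[URV]:[VRL] = -1/2

Work in coordinates with L = (0, 0), U = (1, 0), D = (0, 1).
1. V lies on line LD with LV:VD = 3:2 ⇒ V = (0, 3/5)
2. G is the midpoint of DV ⇒ G = (0, 4/5)
3. R lies on line GU with GR:RU = 2:3 ⇒ R = (2/5, 12/25)
2·[URV] = 3/25, 2·[VRL] = -6/25
[URV]:[VRL] = 3/25:-6/25 = -1/2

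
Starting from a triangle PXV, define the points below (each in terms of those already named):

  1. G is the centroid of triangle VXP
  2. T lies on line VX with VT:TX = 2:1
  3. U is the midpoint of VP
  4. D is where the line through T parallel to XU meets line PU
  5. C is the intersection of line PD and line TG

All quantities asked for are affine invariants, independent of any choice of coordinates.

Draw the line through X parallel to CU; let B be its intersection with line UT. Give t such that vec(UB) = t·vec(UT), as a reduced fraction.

Work in coordinates with P = (0, 0), X = (1, 0), V = (0, 1).
1. G is the centroid of triangle VXP ⇒ G = (1/3, 1/3)
2. T lies on line VX with VT:TX = 2:1 ⇒ T = (2/3, 1/3)
3. U is the midpoint of VP ⇒ U = (0, 1/2)
4. D is where the line through T parallel to XU meets line PU ⇒ D = (0, 2/3)
5. C is the intersection of line PD and line TG ⇒ C = (0, 1/3)
through X parallel to CU: direction (0, 1/6); meets UT at B = (1, 1/4)
B = U + t·(T−U) with t = 3/2

t = 3/2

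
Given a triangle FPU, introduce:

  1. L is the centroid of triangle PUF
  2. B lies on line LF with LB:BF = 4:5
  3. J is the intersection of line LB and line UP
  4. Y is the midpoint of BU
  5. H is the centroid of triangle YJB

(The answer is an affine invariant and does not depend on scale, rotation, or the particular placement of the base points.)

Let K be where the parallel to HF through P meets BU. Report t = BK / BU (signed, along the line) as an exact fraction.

Set F = (0, 0), P = (1, 0), U = (0, 1); any affine frame gives the same invariant.
1. L is the centroid of triangle PUF ⇒ L = (1/3, 1/3)
2. B lies on line LF with LB:BF = 4:5 ⇒ B = (5/27, 5/27)
3. J is the intersection of line LB and line UP ⇒ J = (1/2, 1/2)
4. Y is the midpoint of BU ⇒ Y = (5/54, 16/27)
5. H is the centroid of triangle YJB ⇒ H = (7/27, 23/54)
through P parallel to HF: direction (-7/27, -23/54); meets BU at K = (185/423, -391/423)
K = B + t·(U−B) with t = -64/47

t = -64/47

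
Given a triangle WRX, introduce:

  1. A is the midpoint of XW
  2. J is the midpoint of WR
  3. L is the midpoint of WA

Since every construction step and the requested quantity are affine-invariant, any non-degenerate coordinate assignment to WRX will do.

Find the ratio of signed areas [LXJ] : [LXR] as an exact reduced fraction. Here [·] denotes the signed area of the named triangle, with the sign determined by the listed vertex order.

Work in coordinates with W = (0, 0), R = (1, 0), X = (0, 1).
1. A is the midpoint of XW ⇒ A = (0, 1/2)
2. J is the midpoint of WR ⇒ J = (1/2, 0)
3. L is the midpoint of WA ⇒ L = (0, 1/4)
2·[LXJ] = -3/8, 2·[LXR] = -3/4
[LXJ]:[LXR] = -3/8:-3/4 = 1/2

[LXJ]:[LXR] = 1/2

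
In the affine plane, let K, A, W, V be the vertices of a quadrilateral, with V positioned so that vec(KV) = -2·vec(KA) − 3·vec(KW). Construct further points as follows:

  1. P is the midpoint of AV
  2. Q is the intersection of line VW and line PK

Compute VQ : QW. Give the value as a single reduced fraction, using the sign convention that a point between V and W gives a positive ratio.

VQ:QW = -3

Work in coordinates with K = (0, 0), A = (1, 0), W = (0, 1), V = (-2, -3).
1. P is the midpoint of AV ⇒ P = (-1/2, -3/2)
2. Q is the intersection of line VW and line PK ⇒ Q = (1, 3)
Q = V + t·(W−V) with t = 3/2, so VQ:QW = t:(1−t) = 3/2:-1/2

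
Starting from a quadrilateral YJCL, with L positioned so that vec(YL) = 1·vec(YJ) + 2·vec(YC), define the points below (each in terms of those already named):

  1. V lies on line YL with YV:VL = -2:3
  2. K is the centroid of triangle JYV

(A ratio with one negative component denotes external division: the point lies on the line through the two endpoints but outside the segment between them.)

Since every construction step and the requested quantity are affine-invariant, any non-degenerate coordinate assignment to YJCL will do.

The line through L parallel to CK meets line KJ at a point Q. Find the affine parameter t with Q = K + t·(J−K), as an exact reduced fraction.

Set Y = (0, 0), J = (1, 0), C = (0, 1), L = (1, 2); any affine frame gives the same invariant.
1. V lies on line YL with YV:VL = -2:3 ⇒ V = (-2, -4)
2. K is the centroid of triangle JYV ⇒ K = (-1/3, -4/3)
through L parallel to CK: direction (-1/3, -7/3); meets KJ at Q = (2/3, -1/3)
Q = K + t·(J−K) with t = 3/4

t = 3/4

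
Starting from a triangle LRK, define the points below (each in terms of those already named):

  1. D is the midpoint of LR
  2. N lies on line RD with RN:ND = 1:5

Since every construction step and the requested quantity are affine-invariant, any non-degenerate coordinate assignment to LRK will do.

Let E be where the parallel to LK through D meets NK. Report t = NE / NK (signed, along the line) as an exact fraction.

t = 5/11

Set L = (0, 0), R = (1, 0), K = (0, 1); any affine frame gives the same invariant.
1. D is the midpoint of LR ⇒ D = (1/2, 0)
2. N lies on line RD with RN:ND = 1:5 ⇒ N = (11/12, 0)
through D parallel to LK: direction (0, 1); meets NK at E = (1/2, 5/11)
E = N + t·(K−N) with t = 5/11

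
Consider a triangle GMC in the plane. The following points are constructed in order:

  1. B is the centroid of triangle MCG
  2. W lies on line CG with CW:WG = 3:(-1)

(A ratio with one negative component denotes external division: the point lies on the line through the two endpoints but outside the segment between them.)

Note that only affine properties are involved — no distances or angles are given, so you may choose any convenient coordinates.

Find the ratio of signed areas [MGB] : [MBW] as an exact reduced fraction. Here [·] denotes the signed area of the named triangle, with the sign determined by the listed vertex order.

[MGB]:[MBW] = -1/2

Choose coordinates G = (0, 0), M = (1, 0), C = (0, 1).
1. B is the centroid of triangle MCG ⇒ B = (1/3, 1/3)
2. W lies on line CG with CW:WG = 3:(-1) ⇒ W = (0, -1/2)
2·[MGB] = -1/3, 2·[MBW] = 2/3
[MGB]:[MBW] = -1/3:2/3 = -1/2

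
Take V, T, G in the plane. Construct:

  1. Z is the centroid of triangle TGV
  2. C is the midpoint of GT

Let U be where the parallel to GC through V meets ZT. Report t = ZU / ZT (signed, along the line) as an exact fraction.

Set V = (0, 0), T = (1, 0), G = (0, 1); any affine frame gives the same invariant.
1. Z is the centroid of triangle TGV ⇒ Z = (1/3, 1/3)
2. C is the midpoint of GT ⇒ C = (1/2, 1/2)
through V parallel to GC: direction (1/2, -1/2); meets ZT at U = (-1, 1)
U = Z + t·(T−Z) with t = -2

t = -2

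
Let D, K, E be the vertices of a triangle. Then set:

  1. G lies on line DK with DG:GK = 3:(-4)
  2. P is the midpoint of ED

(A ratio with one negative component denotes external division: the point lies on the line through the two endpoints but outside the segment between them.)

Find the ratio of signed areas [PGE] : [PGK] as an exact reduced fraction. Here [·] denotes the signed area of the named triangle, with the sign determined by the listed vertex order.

[PGE]:[PGK] = -3/4

Choose coordinates D = (0, 0), K = (1, 0), E = (0, 1).
1. G lies on line DK with DG:GK = 3:(-4) ⇒ G = (-3, 0)
2. P is the midpoint of ED ⇒ P = (0, 1/2)
2·[PGE] = -3/2, 2·[PGK] = 2
[PGE]:[PGK] = -3/2:2 = -3/4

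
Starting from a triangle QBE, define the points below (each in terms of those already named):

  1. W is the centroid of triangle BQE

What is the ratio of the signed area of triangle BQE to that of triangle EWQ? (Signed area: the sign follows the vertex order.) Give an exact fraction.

[BQE]:[EWQ] = 3

Work in coordinates with Q = (0, 0), B = (1, 0), E = (0, 1).
1. W is the centroid of triangle BQE ⇒ W = (1/3, 1/3)
2·[BQE] = -1, 2·[EWQ] = -1/3
[BQE]:[EWQ] = -1:-1/3 = 3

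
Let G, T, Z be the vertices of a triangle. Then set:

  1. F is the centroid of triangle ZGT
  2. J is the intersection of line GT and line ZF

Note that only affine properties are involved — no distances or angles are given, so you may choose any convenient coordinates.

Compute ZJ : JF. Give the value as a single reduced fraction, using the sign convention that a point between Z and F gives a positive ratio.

Assign G = (0, 0), T = (1, 0), Z = (0, 1) — the answer is frame-independent, so this choice is without loss of generality.
1. F is the centroid of triangle ZGT ⇒ F = (1/3, 1/3)
2. J is the intersection of line GT and line ZF ⇒ J = (1/2, 0)
J = Z + t·(F−Z) with t = 3/2, so ZJ:JF = t:(1−t) = 3/2:-1/2

ZJ:JF = -3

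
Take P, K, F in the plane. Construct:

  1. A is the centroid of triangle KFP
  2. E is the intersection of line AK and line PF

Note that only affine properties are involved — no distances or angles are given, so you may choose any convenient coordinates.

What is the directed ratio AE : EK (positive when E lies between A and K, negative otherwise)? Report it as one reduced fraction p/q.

Set P = (0, 0), K = (1, 0), F = (0, 1); any affine frame gives the same invariant.
1. A is the centroid of triangle KFP ⇒ A = (1/3, 1/3)
2. E is the intersection of line AK and line PF ⇒ E = (0, 1/2)
E = A + t·(K−A) with t = -1/2, so AE:EK = t:(1−t) = -1/2:3/2

AE:EK = -1/3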